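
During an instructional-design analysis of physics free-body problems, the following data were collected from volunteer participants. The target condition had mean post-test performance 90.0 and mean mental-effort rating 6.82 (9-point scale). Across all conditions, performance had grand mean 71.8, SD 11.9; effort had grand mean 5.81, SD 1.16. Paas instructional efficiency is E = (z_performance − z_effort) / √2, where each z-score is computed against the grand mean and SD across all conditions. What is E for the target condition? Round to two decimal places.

0.47

z_performance = (90.0 − 71.8) / 11.9 = 18.2000 / 11.9 = 1.5294.
z_effort = (6.82 − 5.81) / 1.16 = 1.0100 / 1.16 = 0.8707.
z_P − z_E = 1.5294 − 0.8707 = 0.6587.
E = 0.6587 / √2 = 0.6587 / 1.41421 = 0.4658 ≈ 0.47.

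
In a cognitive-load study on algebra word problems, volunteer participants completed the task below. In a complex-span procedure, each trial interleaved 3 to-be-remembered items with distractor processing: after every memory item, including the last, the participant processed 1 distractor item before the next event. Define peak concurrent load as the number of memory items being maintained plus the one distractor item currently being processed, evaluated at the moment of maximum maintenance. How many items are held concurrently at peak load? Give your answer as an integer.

4

Maintenance is greatest during the distractor(s) after memory item 3: all 3 memory items are being held.
One distractor item is concurrently being processed.
Peak concurrent load = 3 + 1 = 4 items.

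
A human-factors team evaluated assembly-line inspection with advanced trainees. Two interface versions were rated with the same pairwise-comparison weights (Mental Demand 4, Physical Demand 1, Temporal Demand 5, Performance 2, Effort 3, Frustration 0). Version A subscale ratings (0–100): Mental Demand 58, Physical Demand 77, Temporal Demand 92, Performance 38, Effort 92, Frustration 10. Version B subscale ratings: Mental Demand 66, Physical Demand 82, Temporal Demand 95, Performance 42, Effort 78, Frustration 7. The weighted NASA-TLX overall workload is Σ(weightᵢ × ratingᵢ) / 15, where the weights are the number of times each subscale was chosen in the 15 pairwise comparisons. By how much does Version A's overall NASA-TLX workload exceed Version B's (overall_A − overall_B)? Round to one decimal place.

-1.2

Version A weighted sum = 4·58 + 1·77 + 5·92 + 2·38 + 3·92 + 0·10 = 232 + 77 + 460 + 76 + 276 + 0 = 1121; overall_A = 1121/15 = 74.7333.
Version B weighted sum = 4·66 + 1·82 + 5·95 + 2·42 + 3·78 + 0·7 = 264 + 82 + 475 + 84 + 234 + 0 = 1139; overall_B = 1139/15 = 75.9333.
Difference = 74.7333 − 75.9333 = -1.2000 ≈ -1.2.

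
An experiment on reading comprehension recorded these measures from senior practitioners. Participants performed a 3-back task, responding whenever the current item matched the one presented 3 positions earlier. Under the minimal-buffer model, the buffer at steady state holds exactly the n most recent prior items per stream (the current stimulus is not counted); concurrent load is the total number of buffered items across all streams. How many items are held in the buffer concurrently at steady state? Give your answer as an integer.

3

The buffer holds the 3 most recent prior items.
Steady-state concurrent load = 3 items.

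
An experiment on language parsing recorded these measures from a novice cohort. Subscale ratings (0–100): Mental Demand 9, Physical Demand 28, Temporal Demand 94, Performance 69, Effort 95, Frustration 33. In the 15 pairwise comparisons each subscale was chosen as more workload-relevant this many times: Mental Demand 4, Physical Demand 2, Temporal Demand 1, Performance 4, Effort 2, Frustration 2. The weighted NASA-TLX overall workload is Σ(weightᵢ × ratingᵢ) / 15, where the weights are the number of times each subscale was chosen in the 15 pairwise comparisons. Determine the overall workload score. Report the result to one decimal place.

47.9

The tallies are the weights (they sum to 15).
Weighted sum = 4·9 + 2·28 + 1·94 + 4·69 + 2·95 + 2·33
            = 36 + 56 + 94 + 276 + 190 + 66 = 718.
Overall workload = 718 / 15 = 47.8667 ≈ 47.9.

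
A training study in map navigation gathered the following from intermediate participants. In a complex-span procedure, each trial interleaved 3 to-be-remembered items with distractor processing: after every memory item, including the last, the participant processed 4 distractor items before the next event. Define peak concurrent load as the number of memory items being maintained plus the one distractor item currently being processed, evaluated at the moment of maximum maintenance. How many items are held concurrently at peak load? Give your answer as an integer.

Maintenance is greatest during the distractor(s) after memory item 3: all 3 memory items are being held.
One distractor item is concurrently being processed.
Peak concurrent load = 3 + 1 = 4 items.

4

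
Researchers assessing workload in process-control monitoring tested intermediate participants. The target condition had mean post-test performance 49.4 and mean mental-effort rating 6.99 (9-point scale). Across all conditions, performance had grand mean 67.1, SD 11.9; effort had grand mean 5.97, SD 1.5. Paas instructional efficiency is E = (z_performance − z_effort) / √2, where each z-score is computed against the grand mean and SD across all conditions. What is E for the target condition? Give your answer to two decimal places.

-1.53

z_performance = (49.4 − 67.1) / 11.9 = -17.7000 / 11.9 = -1.4874.
z_effort = (6.99 − 5.97) / 1.5 = 1.0200 / 1.5 = 0.6800.
z_P − z_E = -1.4874 − 0.6800 = -2.1674.
E = -2.1674 / √2 = -2.1674 / 1.41421 = -1.5326 ≈ -1.53.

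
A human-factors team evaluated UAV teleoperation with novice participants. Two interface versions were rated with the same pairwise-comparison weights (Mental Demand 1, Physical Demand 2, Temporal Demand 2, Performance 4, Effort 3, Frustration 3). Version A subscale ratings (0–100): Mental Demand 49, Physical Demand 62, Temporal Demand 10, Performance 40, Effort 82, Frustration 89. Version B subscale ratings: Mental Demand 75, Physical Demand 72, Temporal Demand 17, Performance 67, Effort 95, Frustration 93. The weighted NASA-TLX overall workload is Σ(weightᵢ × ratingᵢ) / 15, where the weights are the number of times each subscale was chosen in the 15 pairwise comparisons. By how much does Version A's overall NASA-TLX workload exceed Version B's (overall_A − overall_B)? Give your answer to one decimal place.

-14.6

Version A weighted sum = 1·49 + 2·62 + 2·10 + 4·40 + 3·82 + 3·89 = 49 + 124 + 20 + 160 + 246 + 267 = 866; overall_A = 866/15 = 57.7333.
Version B weighted sum = 1·75 + 2·72 + 2·17 + 4·67 + 3·95 + 3·93 = 75 + 144 + 34 + 268 + 285 + 279 = 1085; overall_B = 1085/15 = 72.3333.
Difference = 57.7333 − 72.3333 = -14.6000 ≈ -14.6.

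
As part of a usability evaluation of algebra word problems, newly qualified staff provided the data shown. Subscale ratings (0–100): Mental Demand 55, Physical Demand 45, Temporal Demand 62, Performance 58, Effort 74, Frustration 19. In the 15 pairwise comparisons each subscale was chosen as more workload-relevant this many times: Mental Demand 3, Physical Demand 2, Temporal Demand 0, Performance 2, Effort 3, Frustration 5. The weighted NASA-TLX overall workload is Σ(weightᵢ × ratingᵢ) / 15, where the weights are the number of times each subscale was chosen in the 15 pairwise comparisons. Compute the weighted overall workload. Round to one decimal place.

45.9

The tallies are the weights (they sum to 15).
Weighted sum = 3·55 + 2·45 + 0·62 + 2·58 + 3·74 + 5·19
            = 165 + 90 + 0 + 116 + 222 + 95 = 688.
Overall workload = 688 / 15 = 45.8667 ≈ 45.9.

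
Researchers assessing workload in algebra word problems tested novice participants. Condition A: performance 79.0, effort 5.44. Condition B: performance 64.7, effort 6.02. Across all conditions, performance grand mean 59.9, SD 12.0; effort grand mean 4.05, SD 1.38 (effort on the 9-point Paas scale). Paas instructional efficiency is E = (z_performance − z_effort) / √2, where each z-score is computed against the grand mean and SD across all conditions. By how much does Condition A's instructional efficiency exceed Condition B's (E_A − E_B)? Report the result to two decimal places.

Condition A: z_P = (79.0 − 59.9)/12.0 = 1.5917; z_E = (5.44 − 4.05)/1.38 = 1.0072; E_A = (1.5917 − 1.0072)/√2 = 0.4133.
Condition B: z_P = (64.7 − 59.9)/12.0 = 0.4000; z_E = (6.02 − 4.05)/1.38 = 1.4275; E_B = (0.4000 − 1.4275)/√2 = -0.7266.
E_A − E_B = 0.4133 − (-0.7266) = 1.1399 ≈ 1.14.

1.14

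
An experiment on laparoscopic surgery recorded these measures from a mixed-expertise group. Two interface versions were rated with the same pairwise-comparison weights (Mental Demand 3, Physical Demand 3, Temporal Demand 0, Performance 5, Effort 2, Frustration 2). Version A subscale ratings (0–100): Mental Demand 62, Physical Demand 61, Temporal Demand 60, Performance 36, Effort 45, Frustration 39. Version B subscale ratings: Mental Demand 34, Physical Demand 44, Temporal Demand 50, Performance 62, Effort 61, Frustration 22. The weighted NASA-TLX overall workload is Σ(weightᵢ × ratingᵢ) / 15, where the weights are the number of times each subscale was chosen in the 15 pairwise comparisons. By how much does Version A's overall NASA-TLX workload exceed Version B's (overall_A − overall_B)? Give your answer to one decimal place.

Version A weighted sum = 3·62 + 3·61 + 0·60 + 5·36 + 2·45 + 2·39 = 186 + 183 + 0 + 180 + 90 + 78 = 717; overall_A = 717/15 = 47.8000.
Version B weighted sum = 3·34 + 3·44 + 0·50 + 5·62 + 2·61 + 2·22 = 102 + 132 + 0 + 310 + 122 + 44 = 710; overall_B = 710/15 = 47.3333.
Difference = 47.8000 − 47.3333 = 0.4667 ≈ 0.5.

0.5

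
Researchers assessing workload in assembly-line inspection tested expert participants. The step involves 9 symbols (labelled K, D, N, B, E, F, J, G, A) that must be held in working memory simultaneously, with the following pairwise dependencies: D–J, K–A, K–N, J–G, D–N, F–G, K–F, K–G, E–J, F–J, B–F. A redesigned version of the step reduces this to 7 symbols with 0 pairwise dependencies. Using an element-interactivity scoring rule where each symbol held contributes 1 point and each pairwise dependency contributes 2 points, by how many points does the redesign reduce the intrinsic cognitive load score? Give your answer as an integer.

24

Original: 9 × 1 + 11 × 2 = 9 + 22 = 31.
Redesigned: 7 × 1 + 0 × 2 = 7 + 0 = 7.
Reduction = 31 − 7 = 24.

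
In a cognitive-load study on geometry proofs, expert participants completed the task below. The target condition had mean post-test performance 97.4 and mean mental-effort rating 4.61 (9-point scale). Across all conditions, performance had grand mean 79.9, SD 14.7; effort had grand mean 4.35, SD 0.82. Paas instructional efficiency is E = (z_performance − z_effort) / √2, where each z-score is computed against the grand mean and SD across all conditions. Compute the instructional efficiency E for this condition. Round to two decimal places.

0.62

z_performance = (97.4 − 79.9) / 14.7 = 17.5000 / 14.7 = 1.1905.
z_effort = (4.61 − 4.35) / 0.82 = 0.2600 / 0.82 = 0.3171.
z_P − z_E = 1.1905 − 0.3171 = 0.8734.
E = 0.8734 / √2 = 0.8734 / 1.41421 = 0.6176 ≈ 0.62.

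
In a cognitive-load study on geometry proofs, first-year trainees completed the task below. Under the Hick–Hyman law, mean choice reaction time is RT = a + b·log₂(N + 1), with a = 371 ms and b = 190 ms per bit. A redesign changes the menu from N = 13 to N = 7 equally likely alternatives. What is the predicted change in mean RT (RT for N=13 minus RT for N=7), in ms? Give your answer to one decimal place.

RT(13) = 371 + 190·log₂(14) = 371 + 190·3.8074 = 1094.4060 ms.
RT(7) = 371 + 190·log₂(8) = 371 + 190·3.0000 = 941.0000 ms.
Difference = 1094.4060 − 941.0000 = 153.4060 ≈ 153.4 ms.

153.4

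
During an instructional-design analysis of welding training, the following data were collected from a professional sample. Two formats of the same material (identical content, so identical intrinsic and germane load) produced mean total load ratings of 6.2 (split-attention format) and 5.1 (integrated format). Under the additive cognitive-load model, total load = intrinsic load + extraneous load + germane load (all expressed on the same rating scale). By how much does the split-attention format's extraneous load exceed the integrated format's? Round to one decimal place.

Intrinsic and germane load are equal across formats, so the difference in total load equals the difference in extraneous load.
Extraneous-load difference = 6.2 − 5.1 = 1.1.

1.1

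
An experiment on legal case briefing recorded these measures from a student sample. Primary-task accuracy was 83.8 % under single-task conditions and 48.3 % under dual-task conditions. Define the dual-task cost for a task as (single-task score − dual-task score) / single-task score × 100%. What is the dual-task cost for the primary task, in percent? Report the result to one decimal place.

42.4

Cost = (83.8 − 48.3) / 83.8 × 100%
     = 35.5000 / 83.8 × 100% = 42.3628%.
≈ 42.4%.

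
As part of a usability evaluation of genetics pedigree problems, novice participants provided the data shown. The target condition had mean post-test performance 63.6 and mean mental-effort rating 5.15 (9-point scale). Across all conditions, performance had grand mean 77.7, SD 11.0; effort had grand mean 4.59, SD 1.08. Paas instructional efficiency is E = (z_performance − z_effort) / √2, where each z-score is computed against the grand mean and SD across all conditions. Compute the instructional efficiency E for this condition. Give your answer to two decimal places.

z_performance = (63.6 − 77.7) / 11.0 = -14.1000 / 11.0 = -1.2818.
z_effort = (5.15 − 4.59) / 1.08 = 0.5600 / 1.08 = 0.5185.
z_P − z_E = -1.2818 − 0.5185 = -1.8003.
E = -1.8003 / √2 = -1.8003 / 1.41421 = -1.2730 ≈ -1.27.

-1.27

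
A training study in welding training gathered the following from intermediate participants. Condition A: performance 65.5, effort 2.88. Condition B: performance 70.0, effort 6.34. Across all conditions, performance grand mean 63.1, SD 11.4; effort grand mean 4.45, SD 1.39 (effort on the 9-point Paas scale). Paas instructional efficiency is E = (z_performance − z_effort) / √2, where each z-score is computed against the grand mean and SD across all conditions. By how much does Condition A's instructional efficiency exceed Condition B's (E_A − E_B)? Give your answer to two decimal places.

Condition A: z_P = (65.5 − 63.1)/11.4 = 0.2105; z_E = (2.88 − 4.45)/1.39 = -1.1295; E_A = (0.2105 − (-1.1295))/√2 = 0.9475.
Condition B: z_P = (70.0 − 63.1)/11.4 = 0.6053; z_E = (6.34 − 4.45)/1.39 = 1.3597; E_B = (0.6053 − 1.3597)/√2 = -0.5334.
E_A − E_B = 0.9475 − (-0.5334) = 1.4809 ≈ 1.48.

1.48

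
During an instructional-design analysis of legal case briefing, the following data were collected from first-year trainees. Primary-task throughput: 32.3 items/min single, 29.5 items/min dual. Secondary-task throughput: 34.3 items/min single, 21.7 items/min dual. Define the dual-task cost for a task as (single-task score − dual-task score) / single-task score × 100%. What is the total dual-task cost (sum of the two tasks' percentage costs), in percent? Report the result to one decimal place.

45.4

Primary cost = (32.3 − 29.5) / 32.3 × 100% = 8.6687%.
Secondary cost = (34.3 − 21.7) / 34.3 × 100% = 36.7347%.
Total = 8.6687% + 36.7347% = 45.4034% ≈ 45.4%.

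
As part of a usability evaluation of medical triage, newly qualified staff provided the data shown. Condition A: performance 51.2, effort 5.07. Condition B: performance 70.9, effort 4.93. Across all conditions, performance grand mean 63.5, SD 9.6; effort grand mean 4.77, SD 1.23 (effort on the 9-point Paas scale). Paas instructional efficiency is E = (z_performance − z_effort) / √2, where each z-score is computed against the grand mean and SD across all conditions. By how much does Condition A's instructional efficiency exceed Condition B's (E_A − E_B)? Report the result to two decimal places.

-1.53

Condition A: z_P = (51.2 − 63.5)/9.6 = -1.2812; z_E = (5.07 − 4.77)/1.23 = 0.2439; E_A = (-1.2812 − 0.2439)/√2 = -1.0784.
Condition B: z_P = (70.9 − 63.5)/9.6 = 0.7708; z_E = (4.93 − 4.77)/1.23 = 0.1301; E_B = (0.7708 − 0.1301)/√2 = 0.4530.
E_A − E_B = -1.0784 − 0.4530 = -1.5314 ≈ -1.53.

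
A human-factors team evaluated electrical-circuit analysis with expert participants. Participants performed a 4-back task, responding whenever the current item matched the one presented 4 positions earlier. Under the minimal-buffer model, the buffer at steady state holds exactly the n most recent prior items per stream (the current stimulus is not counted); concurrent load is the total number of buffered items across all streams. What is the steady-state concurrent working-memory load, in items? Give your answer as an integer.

4

The buffer holds the 4 most recent prior items.
Steady-state concurrent load = 4 items.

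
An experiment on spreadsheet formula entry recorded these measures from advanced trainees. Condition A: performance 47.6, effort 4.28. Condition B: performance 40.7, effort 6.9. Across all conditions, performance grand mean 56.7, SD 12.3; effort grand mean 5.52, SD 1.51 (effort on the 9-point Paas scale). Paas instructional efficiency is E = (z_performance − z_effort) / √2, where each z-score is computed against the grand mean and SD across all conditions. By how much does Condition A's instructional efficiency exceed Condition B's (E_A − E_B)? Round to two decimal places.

1.62

Condition A: z_P = (47.6 − 56.7)/12.3 = -0.7398; z_E = (4.28 − 5.52)/1.51 = -0.8212; E_A = (-0.7398 − (-0.8212))/√2 = 0.0576.
Condition B: z_P = (40.7 − 56.7)/12.3 = -1.3008; z_E = (6.9 − 5.52)/1.51 = 0.9139; E_B = (-1.3008 − 0.9139)/√2 = -1.5660.
E_A − E_B = 0.0576 − (-1.5660) = 1.6236 ≈ 1.62.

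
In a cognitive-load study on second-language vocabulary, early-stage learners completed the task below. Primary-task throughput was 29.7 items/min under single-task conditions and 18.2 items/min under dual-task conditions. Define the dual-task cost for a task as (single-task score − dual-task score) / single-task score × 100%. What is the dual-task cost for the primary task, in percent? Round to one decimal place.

Cost = (29.7 − 18.2) / 29.7 × 100%
     = 11.5000 / 29.7 × 100% = 38.7205%.
≈ 38.7%.

38.7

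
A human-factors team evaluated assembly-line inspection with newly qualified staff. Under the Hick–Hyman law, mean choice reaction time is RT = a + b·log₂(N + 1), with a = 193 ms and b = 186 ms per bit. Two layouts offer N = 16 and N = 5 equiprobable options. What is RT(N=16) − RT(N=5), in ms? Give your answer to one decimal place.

279.5

RT(16) = 193 + 186·log₂(17) = 193 + 186·4.0875 = 953.2750 ms.
RT(5) = 193 + 186·log₂(6) = 193 + 186·2.5850 = 673.8100 ms.
Difference = 953.2750 − 673.8100 = 279.4650 ≈ 279.5 ms.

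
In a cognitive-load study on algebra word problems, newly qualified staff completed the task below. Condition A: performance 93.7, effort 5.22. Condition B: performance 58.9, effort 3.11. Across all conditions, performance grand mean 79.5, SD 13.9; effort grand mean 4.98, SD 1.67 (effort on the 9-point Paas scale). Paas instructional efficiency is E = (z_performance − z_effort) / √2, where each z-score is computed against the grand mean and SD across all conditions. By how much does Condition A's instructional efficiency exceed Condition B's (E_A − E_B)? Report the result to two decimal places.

0.88

Condition A: z_P = (93.7 − 79.5)/13.9 = 1.0216; z_E = (5.22 − 4.98)/1.67 = 0.1437; E_A = (1.0216 − 0.1437)/√2 = 0.6208.
Condition B: z_P = (58.9 − 79.5)/13.9 = -1.4820; z_E = (3.11 − 4.98)/1.67 = -1.1198; E_B = (-1.4820 − (-1.1198))/√2 = -0.2561.
E_A − E_B = 0.6208 − (-0.2561) = 0.8769 ≈ 0.88.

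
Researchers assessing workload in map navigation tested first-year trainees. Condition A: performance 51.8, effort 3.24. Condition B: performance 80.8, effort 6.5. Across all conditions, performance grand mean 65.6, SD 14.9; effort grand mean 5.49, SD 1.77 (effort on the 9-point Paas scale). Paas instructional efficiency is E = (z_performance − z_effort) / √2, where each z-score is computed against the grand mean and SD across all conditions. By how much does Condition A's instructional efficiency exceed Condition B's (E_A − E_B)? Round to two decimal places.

-0.07

Condition A: z_P = (51.8 − 65.6)/14.9 = -0.9262; z_E = (3.24 − 5.49)/1.77 = -1.2712; E_A = (-0.9262 − (-1.2712))/√2 = 0.2440.
Condition B: z_P = (80.8 − 65.6)/14.9 = 1.0201; z_E = (6.5 − 5.49)/1.77 = 0.5706; E_B = (1.0201 − 0.5706)/√2 = 0.3178.
E_A − E_B = 0.2440 − 0.3178 = -0.0738 ≈ -0.07.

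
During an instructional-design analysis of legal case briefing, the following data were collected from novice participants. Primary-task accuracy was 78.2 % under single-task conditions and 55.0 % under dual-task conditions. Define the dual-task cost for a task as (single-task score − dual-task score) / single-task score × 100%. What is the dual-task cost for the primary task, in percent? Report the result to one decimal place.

Cost = (78.2 − 55.0) / 78.2 × 100%
     = 23.2000 / 78.2 × 100% = 29.6675%.
≈ 29.7%.

29.7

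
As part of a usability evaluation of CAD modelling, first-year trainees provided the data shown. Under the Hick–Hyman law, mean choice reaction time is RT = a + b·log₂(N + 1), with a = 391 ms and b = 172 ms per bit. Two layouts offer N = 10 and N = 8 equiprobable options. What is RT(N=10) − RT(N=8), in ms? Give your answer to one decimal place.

49.8

RT(10) = 391 + 172·log₂(11) = 391 + 172·3.4594 = 986.0168 ms.
RT(8) = 391 + 172·log₂(9) = 391 + 172·3.1699 = 936.2228 ms.
Difference = 986.0168 − 936.2228 = 49.7940 ≈ 49.8 ms.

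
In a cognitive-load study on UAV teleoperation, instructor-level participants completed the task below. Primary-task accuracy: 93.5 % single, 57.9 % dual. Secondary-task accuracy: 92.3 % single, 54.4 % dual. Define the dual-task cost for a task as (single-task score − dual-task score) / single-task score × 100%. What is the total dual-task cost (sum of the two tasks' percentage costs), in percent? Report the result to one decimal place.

79.1

Primary cost = (93.5 − 57.9) / 93.5 × 100% = 38.0749%.
Secondary cost = (92.3 − 54.4) / 92.3 × 100% = 41.0618%.
Total = 38.0749% + 41.0618% = 79.1367% ≈ 79.1%.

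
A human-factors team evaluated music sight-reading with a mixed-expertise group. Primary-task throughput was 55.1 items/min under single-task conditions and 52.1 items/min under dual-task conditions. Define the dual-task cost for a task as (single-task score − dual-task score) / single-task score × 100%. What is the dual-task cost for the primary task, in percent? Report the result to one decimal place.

Cost = (55.1 − 52.1) / 55.1 × 100%
     = 3.0000 / 55.1 × 100% = 5.4446%.
≈ 5.4%.

5.4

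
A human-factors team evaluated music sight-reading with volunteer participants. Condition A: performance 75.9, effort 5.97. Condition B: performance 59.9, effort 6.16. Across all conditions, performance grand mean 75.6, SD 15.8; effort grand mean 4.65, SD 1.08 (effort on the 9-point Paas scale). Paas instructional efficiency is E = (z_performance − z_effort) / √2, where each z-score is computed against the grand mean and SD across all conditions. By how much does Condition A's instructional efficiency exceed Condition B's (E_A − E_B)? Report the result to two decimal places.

Condition A: z_P = (75.9 − 75.6)/15.8 = 0.0190; z_E = (5.97 − 4.65)/1.08 = 1.2222; E_A = (0.0190 − 1.2222)/√2 = -0.8508.
Condition B: z_P = (59.9 − 75.6)/15.8 = -0.9937; z_E = (6.16 − 4.65)/1.08 = 1.3981; E_B = (-0.9937 − 1.3981)/√2 = -1.6913.
E_A − E_B = -0.8508 − (-1.6913) = 0.8405 ≈ 0.84.

0.84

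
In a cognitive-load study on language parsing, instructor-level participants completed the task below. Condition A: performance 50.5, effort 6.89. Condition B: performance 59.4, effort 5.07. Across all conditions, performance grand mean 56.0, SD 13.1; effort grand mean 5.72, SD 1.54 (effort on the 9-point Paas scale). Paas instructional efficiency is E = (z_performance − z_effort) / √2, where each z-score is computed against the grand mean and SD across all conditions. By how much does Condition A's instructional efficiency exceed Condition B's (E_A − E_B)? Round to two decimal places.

Condition A: z_P = (50.5 − 56.0)/13.1 = -0.4198; z_E = (6.89 − 5.72)/1.54 = 0.7597; E_A = (-0.4198 − 0.7597)/√2 = -0.8340.
Condition B: z_P = (59.4 − 56.0)/13.1 = 0.2595; z_E = (5.07 − 5.72)/1.54 = -0.4221; E_B = (0.2595 − (-0.4221))/√2 = 0.4820.
E_A − E_B = -0.8340 − 0.4820 = -1.3160 ≈ -1.32.

-1.32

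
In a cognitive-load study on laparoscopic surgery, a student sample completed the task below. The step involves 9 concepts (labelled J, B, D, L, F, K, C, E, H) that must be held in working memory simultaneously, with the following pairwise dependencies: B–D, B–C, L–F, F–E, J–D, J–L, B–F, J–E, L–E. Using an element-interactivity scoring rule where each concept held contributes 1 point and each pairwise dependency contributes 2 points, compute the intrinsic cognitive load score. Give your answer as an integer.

Count of concepts held simultaneously: 9.
Count of pairwise dependencies listed: 9.
Element contribution: 9 × 1 = 9.
Interaction contribution: 9 × 2 = 18.
Intrinsic load = 9 + 18 = 27.

27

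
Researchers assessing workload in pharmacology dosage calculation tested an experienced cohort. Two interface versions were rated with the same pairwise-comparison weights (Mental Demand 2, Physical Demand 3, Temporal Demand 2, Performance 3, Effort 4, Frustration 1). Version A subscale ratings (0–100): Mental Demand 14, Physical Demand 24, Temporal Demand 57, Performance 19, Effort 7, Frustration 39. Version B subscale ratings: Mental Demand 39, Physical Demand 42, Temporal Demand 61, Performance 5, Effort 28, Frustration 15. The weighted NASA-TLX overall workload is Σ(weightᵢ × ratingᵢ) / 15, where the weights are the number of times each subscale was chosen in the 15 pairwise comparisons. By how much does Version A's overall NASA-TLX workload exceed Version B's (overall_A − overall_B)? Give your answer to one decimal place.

Version A weighted sum = 2·14 + 3·24 + 2·57 + 3·19 + 4·7 + 1·39 = 28 + 72 + 114 + 57 + 28 + 39 = 338; overall_A = 338/15 = 22.5333.
Version B weighted sum = 2·39 + 3·42 + 2·61 + 3·5 + 4·28 + 1·15 = 78 + 126 + 122 + 15 + 112 + 15 = 468; overall_B = 468/15 = 31.2000.
Difference = 22.5333 − 31.2000 = -8.6667 ≈ -8.7.

-8.7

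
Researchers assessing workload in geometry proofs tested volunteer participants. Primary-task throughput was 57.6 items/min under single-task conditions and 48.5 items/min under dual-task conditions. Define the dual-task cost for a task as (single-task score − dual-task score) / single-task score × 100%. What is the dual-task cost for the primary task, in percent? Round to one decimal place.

15.8

Cost = (57.6 − 48.5) / 57.6 × 100%
     = 9.1000 / 57.6 × 100% = 15.7986%.
≈ 15.8%.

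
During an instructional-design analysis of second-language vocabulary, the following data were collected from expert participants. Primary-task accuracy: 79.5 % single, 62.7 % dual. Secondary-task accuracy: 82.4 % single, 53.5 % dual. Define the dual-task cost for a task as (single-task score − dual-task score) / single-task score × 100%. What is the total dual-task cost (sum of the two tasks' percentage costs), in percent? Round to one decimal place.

56.2

Primary cost = (79.5 − 62.7) / 79.5 × 100% = 21.1321%.
Secondary cost = (82.4 − 53.5) / 82.4 × 100% = 35.0728%.
Total = 21.1321% + 35.0728% = 56.2049% ≈ 56.2%.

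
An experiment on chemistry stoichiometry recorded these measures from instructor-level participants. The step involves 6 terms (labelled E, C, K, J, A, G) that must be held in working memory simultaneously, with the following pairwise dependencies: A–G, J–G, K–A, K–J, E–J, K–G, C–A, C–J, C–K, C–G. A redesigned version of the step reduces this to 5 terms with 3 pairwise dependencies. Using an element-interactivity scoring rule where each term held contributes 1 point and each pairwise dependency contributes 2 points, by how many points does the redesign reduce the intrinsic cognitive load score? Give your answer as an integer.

15

Original: 6 × 1 + 10 × 2 = 6 + 20 = 26.
Redesigned: 5 × 1 + 3 × 2 = 5 + 6 = 11.
Reduction = 26 − 11 = 15.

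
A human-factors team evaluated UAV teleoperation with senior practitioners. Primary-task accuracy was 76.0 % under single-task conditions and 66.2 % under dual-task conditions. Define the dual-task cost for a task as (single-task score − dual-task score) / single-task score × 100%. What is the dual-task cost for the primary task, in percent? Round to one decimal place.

12.9

Cost = (76.0 − 66.2) / 76.0 × 100%
     = 9.8000 / 76.0 × 100% = 12.8947%.
≈ 12.9%.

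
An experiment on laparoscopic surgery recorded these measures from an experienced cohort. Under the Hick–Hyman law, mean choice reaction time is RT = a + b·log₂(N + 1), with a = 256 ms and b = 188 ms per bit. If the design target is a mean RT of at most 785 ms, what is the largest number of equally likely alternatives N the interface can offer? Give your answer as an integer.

6

Set 256 + 188·log₂(N + 1) ≤ 785.
log₂(N + 1) ≤ (785 − 256) / 188 = 2.8138.
N + 1 ≤ 2^2.8138 = 7.0313.
N ≤ 6.0313, so the largest integer N is 6.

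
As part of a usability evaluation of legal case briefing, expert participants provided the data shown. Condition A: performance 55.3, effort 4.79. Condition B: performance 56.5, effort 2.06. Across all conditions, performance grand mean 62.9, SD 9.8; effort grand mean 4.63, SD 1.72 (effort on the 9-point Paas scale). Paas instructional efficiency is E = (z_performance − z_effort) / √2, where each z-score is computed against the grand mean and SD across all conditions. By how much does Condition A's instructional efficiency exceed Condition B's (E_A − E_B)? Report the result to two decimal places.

Condition A: z_P = (55.3 − 62.9)/9.8 = -0.7755; z_E = (4.79 − 4.63)/1.72 = 0.0930; E_A = (-0.7755 − 0.0930)/√2 = -0.6141.
Condition B: z_P = (56.5 − 62.9)/9.8 = -0.6531; z_E = (2.06 − 4.63)/1.72 = -1.4942; E_B = (-0.6531 − (-1.4942))/√2 = 0.5947.
E_A − E_B = -0.6141 − 0.5947 = -1.2088 ≈ -1.21.

-1.21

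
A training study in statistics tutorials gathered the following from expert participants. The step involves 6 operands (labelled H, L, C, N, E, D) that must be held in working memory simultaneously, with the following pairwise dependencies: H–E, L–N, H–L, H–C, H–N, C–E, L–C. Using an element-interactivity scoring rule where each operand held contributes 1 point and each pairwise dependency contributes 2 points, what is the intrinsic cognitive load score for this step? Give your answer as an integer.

Count of operands held simultaneously: 6.
Count of pairwise dependencies listed: 7.
Element contribution: 6 × 1 = 6.
Interaction contribution: 7 × 2 = 14.
Intrinsic load = 6 + 14 = 20.

20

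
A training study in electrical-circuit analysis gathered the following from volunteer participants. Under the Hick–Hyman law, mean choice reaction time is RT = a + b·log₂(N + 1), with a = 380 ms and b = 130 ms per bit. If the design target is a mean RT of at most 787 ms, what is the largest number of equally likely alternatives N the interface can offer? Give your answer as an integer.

7

Set 380 + 130·log₂(N + 1) ≤ 787.
log₂(N + 1) ≤ (787 − 380) / 130 = 3.1308.
N + 1 ≤ 2^3.1308 = 8.7592.
N ≤ 7.7592, so the largest integer N is 7.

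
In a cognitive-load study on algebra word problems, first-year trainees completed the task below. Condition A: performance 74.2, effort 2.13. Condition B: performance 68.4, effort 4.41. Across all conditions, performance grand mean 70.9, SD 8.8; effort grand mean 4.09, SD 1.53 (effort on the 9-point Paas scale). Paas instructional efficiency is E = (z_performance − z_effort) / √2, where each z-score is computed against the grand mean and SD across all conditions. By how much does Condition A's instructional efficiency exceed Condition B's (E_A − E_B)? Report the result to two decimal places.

Condition A: z_P = (74.2 − 70.9)/8.8 = 0.3750; z_E = (2.13 − 4.09)/1.53 = -1.2810; E_A = (0.3750 − (-1.2810))/√2 = 1.1710.
Condition B: z_P = (68.4 − 70.9)/8.8 = -0.2841; z_E = (4.41 − 4.09)/1.53 = 0.2092; E_B = (-0.2841 − 0.2092)/√2 = -0.3488.
E_A − E_B = 1.1710 − (-0.3488) = 1.5198 ≈ 1.52.

1.52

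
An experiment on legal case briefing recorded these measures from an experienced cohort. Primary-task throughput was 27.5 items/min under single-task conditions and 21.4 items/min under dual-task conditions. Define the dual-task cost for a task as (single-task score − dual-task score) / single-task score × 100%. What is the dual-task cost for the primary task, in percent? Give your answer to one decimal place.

Cost = (27.5 − 21.4) / 27.5 × 100%
     = 6.1000 / 27.5 × 100% = 22.1818%.
≈ 22.2%.

22.2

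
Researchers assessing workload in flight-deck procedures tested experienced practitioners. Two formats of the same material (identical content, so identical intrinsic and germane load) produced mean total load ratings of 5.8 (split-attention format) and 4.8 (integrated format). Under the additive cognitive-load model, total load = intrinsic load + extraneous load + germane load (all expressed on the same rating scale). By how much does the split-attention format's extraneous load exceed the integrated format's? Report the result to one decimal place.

1.0

Intrinsic and germane load are equal across formats, so the difference in total load equals the difference in extraneous load.
Extraneous-load difference = 5.8 − 4.8 = 1.0.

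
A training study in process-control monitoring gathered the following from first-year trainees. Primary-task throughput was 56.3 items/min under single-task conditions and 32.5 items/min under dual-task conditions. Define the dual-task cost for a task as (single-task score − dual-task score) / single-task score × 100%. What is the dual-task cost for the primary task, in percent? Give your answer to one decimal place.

Cost = (56.3 − 32.5) / 56.3 × 100%
     = 23.8000 / 56.3 × 100% = 42.2735%.
≈ 42.3%.

42.3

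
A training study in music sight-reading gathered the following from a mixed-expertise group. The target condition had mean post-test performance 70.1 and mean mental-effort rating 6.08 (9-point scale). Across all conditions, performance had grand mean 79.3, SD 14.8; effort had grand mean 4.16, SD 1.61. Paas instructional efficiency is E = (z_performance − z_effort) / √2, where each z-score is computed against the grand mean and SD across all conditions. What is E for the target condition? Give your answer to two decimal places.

-1.28

z_performance = (70.1 − 79.3) / 14.8 = -9.2000 / 14.8 = -0.6216.
z_effort = (6.08 − 4.16) / 1.61 = 1.9200 / 1.61 = 1.1925.
z_P − z_E = -0.6216 − 1.1925 = -1.8141.
E = -1.8141 / √2 = -1.8141 / 1.41421 = -1.2828 ≈ -1.28.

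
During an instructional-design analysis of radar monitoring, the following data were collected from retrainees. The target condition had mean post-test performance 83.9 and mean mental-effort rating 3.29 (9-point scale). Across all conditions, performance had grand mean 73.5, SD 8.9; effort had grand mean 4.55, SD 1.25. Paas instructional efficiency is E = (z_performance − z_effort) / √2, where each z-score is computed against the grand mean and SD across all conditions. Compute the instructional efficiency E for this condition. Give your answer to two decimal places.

z_performance = (83.9 − 73.5) / 8.9 = 10.4000 / 8.9 = 1.1685.
z_effort = (3.29 − 4.55) / 1.25 = -1.2600 / 1.25 = -1.0080.
z_P − z_E = 1.1685 − (-1.0080) = 2.1765.
E = 2.1765 / √2 = 2.1765 / 1.41421 = 1.5390 ≈ 1.54.

1.54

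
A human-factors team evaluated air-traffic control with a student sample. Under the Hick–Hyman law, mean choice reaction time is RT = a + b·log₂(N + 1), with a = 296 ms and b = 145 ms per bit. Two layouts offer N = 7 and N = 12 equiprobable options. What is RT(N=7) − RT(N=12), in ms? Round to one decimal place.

-101.6

RT(7) = 296 + 145·log₂(8) = 296 + 145·3.0000 = 731.0000 ms.
RT(12) = 296 + 145·log₂(13) = 296 + 145·3.7004 = 832.5580 ms.
Difference = 731.0000 − 832.5580 = -101.5580 ≈ -101.6 ms.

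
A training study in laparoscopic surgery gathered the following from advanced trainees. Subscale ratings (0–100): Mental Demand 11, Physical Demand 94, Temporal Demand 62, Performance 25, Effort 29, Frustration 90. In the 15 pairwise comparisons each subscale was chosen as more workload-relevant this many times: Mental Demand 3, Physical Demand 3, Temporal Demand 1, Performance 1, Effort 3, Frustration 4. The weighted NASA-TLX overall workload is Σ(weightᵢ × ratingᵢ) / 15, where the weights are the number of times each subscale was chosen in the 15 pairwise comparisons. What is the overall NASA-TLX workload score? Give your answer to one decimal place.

The tallies are the weights (they sum to 15).
Weighted sum = 3·11 + 3·94 + 1·62 + 1·25 + 3·29 + 4·90
            = 33 + 282 + 62 + 25 + 87 + 360 = 849.
Overall workload = 849 / 15 = 56.6000 ≈ 56.6.

56.6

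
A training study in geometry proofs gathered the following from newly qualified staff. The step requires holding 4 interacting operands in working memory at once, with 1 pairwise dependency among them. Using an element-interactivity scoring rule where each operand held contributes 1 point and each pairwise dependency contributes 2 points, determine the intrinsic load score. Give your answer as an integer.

6

Element contribution: 4 × 1 = 4.
Interaction contribution: 1 × 2 = 2.
Intrinsic load = 4 + 2 = 6.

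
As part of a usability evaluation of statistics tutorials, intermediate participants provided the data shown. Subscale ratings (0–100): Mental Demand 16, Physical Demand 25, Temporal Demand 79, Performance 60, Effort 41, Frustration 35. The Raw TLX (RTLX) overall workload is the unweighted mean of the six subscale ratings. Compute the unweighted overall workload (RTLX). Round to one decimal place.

Sum of ratings = 16 + 25 + 79 + 60 + 41 + 35 = 256.
RTLX = 256 / 6 = 42.6667 ≈ 42.7.

42.7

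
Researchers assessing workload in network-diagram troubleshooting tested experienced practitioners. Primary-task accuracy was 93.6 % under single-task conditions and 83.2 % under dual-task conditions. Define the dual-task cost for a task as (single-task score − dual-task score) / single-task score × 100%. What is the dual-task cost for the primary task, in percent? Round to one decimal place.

11.1

Cost = (93.6 − 83.2) / 93.6 × 100%
     = 10.4000 / 93.6 × 100% = 11.1111%.
≈ 11.1%.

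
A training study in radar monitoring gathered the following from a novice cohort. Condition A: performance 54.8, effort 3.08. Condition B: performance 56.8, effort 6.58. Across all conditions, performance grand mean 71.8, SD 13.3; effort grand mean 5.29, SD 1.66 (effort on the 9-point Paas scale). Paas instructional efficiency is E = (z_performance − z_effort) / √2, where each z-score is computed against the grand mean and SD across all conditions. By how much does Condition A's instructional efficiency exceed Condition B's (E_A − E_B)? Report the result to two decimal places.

1.38

Condition A: z_P = (54.8 − 71.8)/13.3 = -1.2782; z_E = (3.08 − 5.29)/1.66 = -1.3313; E_A = (-1.2782 − (-1.3313))/√2 = 0.0375.
Condition B: z_P = (56.8 − 71.8)/13.3 = -1.1278; z_E = (6.58 − 5.29)/1.66 = 0.7771; E_B = (-1.1278 − 0.7771)/√2 = -1.3470.
E_A − E_B = 0.0375 − (-1.3470) = 1.3845 ≈ 1.38.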